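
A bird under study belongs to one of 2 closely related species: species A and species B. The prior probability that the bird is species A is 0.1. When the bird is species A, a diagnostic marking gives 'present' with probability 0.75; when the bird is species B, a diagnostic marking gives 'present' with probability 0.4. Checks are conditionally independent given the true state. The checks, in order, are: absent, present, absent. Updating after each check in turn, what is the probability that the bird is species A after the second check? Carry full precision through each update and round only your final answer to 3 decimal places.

0.080

Each posterior becomes the prior for the next update.
After 'absent': P(species A) = 0.25·0.1000 / (0.25·0.1000 + 0.6·0.9000) ≈ 0.0442
After 'present': P(species A) = 0.75·0.0442 / (0.75·0.0442 + 0.4·0.9558) ≈ 0.0799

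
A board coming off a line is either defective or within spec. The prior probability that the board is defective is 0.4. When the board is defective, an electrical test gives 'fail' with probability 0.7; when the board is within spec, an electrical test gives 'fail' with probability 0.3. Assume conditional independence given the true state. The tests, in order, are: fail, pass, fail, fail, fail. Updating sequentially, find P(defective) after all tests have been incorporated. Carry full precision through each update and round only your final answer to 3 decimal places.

Apply Bayes' rule sequentially, carrying P(defective) forward.
After 'fail': P(defective) = 0.7·0.4000 / (0.7·0.4000 + 0.3·0.6000) ≈ 0.6087
After 'pass': P(defective) = 0.3·0.6087 / (0.3·0.6087 + 0.7·0.3913) ≈ 0.4000
After 'fail': P(defective) = 0.7·0.4000 / (0.7·0.4000 + 0.3·0.6000) ≈ 0.6087
After 'fail': P(defective) = 0.7·0.6087 / (0.7·0.6087 + 0.3·0.3913) ≈ 0.7840
After 'fail': P(defective) = 0.7·0.7840 / (0.7·0.7840 + 0.3·0.2160) ≈ 0.8944

0.894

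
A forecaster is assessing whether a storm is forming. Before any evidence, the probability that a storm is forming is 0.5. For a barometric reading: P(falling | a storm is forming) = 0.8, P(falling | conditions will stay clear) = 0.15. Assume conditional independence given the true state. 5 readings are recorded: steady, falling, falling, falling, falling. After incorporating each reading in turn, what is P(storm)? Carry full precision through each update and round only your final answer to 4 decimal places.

0.9948

After 'steady': P(storm) = 0.2·0.5000 / (0.2·0.5000 + 0.85·0.5000) ≈ 0.1905
After 'falling': P(storm) = 0.8·0.1905 / (0.8·0.1905 + 0.15·0.8095) ≈ 0.5565
After 'falling': P(storm) = 0.8·0.5565 / (0.8·0.5565 + 0.15·0.4435) ≈ 0.8700
After 'falling': P(storm) = 0.8·0.8700 / (0.8·0.8700 + 0.15·0.1300) ≈ 0.9727
After 'falling': P(storm) = 0.8·0.9727 / (0.8·0.9727 + 0.15·0.0273) ≈ 0.9948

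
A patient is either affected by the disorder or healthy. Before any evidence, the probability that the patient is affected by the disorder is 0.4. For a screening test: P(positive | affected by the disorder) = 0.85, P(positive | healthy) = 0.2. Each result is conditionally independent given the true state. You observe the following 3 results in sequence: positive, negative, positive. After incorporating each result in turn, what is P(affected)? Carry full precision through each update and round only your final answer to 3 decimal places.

0.693

Each posterior becomes the prior for the next update.
After 'positive': P(affected) = 0.85·0.4000 / (0.85·0.4000 + 0.2·0.6000) ≈ 0.7391
After 'negative': P(affected) = 0.15·0.7391 / (0.15·0.7391 + 0.8·0.2609) ≈ 0.3469
After 'positive': P(affected) = 0.85·0.3469 / (0.85·0.3469 + 0.2·0.6531) ≈ 0.6930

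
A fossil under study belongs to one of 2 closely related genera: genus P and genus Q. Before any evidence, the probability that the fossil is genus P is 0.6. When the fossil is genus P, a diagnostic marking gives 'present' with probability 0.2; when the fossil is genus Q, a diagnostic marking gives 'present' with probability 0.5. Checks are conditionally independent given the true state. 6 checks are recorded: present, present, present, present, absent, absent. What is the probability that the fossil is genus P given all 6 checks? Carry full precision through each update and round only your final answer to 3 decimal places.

0.090

After 'present': P(genus P) = 0.2·0.6000 / (0.2·0.6000 + 0.5·0.4000) ≈ 0.3750
After 'present': P(genus P) = 0.2·0.3750 / (0.2·0.3750 + 0.5·0.6250) ≈ 0.1935
After 'present': P(genus P) = 0.2·0.1935 / (0.2·0.1935 + 0.5·0.8065) ≈ 0.0876
After 'present': P(genus P) = 0.2·0.0876 / (0.2·0.0876 + 0.5·0.9124) ≈ 0.0370
After 'absent': P(genus P) = 0.8·0.0370 / (0.8·0.0370 + 0.5·0.9630) ≈ 0.0579
After 'absent': P(genus P) = 0.8·0.0579 / (0.8·0.0579 + 0.5·0.9421) ≈ 0.0895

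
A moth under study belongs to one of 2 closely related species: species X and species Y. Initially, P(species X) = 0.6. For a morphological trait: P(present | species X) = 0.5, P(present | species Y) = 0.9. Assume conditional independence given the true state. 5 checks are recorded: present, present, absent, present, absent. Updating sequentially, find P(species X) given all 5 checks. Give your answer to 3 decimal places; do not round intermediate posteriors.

After 'present': P(species X) = 0.5·0.6000 / (0.5·0.6000 + 0.9·0.4000) ≈ 0.4545
After 'present': P(species X) = 0.5·0.4545 / (0.5·0.4545 + 0.9·0.5455) ≈ 0.3165
After 'absent': P(species X) = 0.5·0.3165 / (0.5·0.3165 + 0.1·0.6835) ≈ 0.6983
After 'present': P(species X) = 0.5·0.6983 / (0.5·0.6983 + 0.9·0.3017) ≈ 0.5626
After 'absent': P(species X) = 0.5·0.5626 / (0.5·0.5626 + 0.1·0.4374) ≈ 0.8654

0.865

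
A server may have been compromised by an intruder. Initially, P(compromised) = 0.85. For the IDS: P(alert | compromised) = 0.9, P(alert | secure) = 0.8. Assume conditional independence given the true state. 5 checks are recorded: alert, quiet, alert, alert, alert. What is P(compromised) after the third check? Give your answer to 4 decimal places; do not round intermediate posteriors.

0.7819

After 'alert': P(compromised) = 0.9·0.8500 / (0.9·0.8500 + 0.8·0.1500) ≈ 0.8644
After 'quiet': P(compromised) = 0.1·0.8644 / (0.1·0.8644 + 0.2·0.1356) ≈ 0.7612
After 'alert': P(compromised) = 0.9·0.7612 / (0.9·0.7612 + 0.8·0.2388) ≈ 0.7819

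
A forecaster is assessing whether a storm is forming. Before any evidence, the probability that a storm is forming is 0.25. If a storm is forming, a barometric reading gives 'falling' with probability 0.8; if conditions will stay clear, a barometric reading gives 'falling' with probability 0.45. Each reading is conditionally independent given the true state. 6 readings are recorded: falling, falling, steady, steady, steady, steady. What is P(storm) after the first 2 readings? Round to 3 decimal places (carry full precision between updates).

After 'falling': P(storm) = 0.8·0.2500 / (0.8·0.2500 + 0.45·0.7500) ≈ 0.3721
After 'falling': P(storm) = 0.8·0.3721 / (0.8·0.3721 + 0.45·0.6279) ≈ 0.5130

0.513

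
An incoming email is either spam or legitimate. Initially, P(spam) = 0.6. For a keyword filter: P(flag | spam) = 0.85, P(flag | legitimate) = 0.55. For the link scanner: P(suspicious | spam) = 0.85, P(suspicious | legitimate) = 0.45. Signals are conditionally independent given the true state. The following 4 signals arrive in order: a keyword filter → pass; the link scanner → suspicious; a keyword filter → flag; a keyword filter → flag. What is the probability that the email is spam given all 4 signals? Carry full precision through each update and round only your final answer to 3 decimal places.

0.693

After a keyword filter='pass': P(spam) = 0.15·0.6000 / (0.15·0.6000 + 0.45·0.4000) ≈ 0.3333
After the link scanner='suspicious': P(spam) = 0.85·0.3333 / (0.85·0.3333 + 0.45·0.6667) ≈ 0.4857
After a keyword filter='flag': P(spam) = 0.85·0.4857 / (0.85·0.4857 + 0.55·0.5143) ≈ 0.5934
After a keyword filter='flag': P(spam) = 0.85·0.5934 / (0.85·0.5934 + 0.55·0.4066) ≈ 0.6929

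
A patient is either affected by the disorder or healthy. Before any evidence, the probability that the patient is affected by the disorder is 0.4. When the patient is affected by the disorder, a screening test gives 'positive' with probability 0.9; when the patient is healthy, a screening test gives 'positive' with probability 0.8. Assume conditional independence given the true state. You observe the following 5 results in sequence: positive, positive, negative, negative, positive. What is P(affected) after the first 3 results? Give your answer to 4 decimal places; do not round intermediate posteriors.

0.2967

Apply Bayes' rule sequentially, carrying P(affected) forward.
After 'positive': P(affected) = 0.9·0.4000 / (0.9·0.4000 + 0.8·0.6000) ≈ 0.4286
After 'positive': P(affected) = 0.9·0.4286 / (0.9·0.4286 + 0.8·0.5714) ≈ 0.4576
After 'negative': P(affected) = 0.1·0.4576 / (0.1·0.4576 + 0.2·0.5424) ≈ 0.2967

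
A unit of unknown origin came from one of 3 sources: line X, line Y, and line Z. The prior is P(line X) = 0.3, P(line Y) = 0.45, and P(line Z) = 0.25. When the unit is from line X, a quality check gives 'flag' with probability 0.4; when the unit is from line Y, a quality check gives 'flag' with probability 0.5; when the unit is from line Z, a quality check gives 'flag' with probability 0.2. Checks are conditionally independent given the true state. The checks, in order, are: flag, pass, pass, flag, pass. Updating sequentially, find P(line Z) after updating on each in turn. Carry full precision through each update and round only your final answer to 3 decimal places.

0.173

After 'flag': normaliser = 0.4·0.3000 + 0.5·0.4500 + 0.2·0.2500; P(line X) ≈ 0.3038, P(line Y) ≈ 0.5696, P(line Z) ≈ 0.1266
After 'pass': normaliser = 0.6·0.3038 + 0.5·0.5696 + 0.8·0.1266; P(line X) ≈ 0.3207, P(line Y) ≈ 0.5011, P(line Z) ≈ 0.1782
After 'pass': normaliser = 0.6·0.3207 + 0.5·0.5011 + 0.8·0.1782; P(line X) ≈ 0.3286, P(line Y) ≈ 0.4279, P(line Z) ≈ 0.2434
After 'flag': normaliser = 0.4·0.3286 + 0.5·0.4279 + 0.2·0.2434; P(line X) ≈ 0.3336, P(line Y) ≈ 0.5429, P(line Z) ≈ 0.1235
After 'pass': normaliser = 0.6·0.3336 + 0.5·0.5429 + 0.8·0.1235; P(line X) ≈ 0.3509, P(line Y) ≈ 0.4759, P(line Z) ≈ 0.1733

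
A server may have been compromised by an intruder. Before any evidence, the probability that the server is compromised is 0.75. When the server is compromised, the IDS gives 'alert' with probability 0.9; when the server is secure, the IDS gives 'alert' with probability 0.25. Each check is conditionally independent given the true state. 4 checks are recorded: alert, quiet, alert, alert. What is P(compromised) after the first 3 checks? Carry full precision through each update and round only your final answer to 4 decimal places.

Each posterior becomes the prior for the next update.
After 'alert': P(compromised) = 0.9·0.7500 / (0.9·0.7500 + 0.25·0.2500) ≈ 0.9153
After 'quiet': P(compromised) = 0.1·0.9153 / (0.1·0.9153 + 0.75·0.0847) ≈ 0.5902
After 'alert': P(compromised) = 0.9·0.5902 / (0.9·0.5902 + 0.25·0.4098) ≈ 0.8383

0.8383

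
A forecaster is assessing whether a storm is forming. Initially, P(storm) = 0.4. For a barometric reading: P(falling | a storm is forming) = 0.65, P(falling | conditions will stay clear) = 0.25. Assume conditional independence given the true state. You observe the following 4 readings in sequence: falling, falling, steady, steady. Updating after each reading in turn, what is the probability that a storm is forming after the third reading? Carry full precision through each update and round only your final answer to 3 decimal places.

After 'falling': P(storm) = 0.65·0.4000 / (0.65·0.4000 + 0.25·0.6000) ≈ 0.6341
After 'falling': P(storm) = 0.65·0.6341 / (0.65·0.6341 + 0.25·0.3659) ≈ 0.8184
After 'steady': P(storm) = 0.35·0.8184 / (0.35·0.8184 + 0.75·0.1816) ≈ 0.6777

0.678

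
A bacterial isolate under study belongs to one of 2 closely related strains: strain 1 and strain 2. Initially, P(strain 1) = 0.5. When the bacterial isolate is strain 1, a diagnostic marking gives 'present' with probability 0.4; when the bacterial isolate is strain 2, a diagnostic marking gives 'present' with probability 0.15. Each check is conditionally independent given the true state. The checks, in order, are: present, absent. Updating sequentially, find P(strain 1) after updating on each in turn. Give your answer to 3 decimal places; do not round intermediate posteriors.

0.653

After 'present': P(strain 1) = 0.4·0.5000 / (0.4·0.5000 + 0.15·0.5000) ≈ 0.7273
After 'absent': P(strain 1) = 0.6·0.7273 / (0.6·0.7273 + 0.85·0.2727) ≈ 0.6531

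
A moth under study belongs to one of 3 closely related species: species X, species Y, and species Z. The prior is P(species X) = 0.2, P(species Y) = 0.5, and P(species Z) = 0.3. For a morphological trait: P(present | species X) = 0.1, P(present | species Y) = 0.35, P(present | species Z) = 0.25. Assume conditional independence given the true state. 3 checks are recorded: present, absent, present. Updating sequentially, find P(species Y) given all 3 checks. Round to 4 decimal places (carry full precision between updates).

Apply Bayes' rule sequentially, carrying P(species Y) forward.
After 'present': normaliser = 0.1·0.2000 + 0.35·0.5000 + 0.25·0.3000; P(species X) ≈ 0.0741, P(species Y) ≈ 0.6481, P(species Z) ≈ 0.2778
After 'absent': normaliser = 0.9·0.0741 + 0.65·0.6481 + 0.75·0.2778; P(species X) ≈ 0.0957, P(species Y) ≈ 0.6051, P(species Z) ≈ 0.2992
After 'present': normaliser = 0.1·0.0957 + 0.35·0.6051 + 0.25·0.2992; P(species X) ≈ 0.0323, P(species Y) ≈ 0.7151, P(species Z) ≈ 0.2526

0.7151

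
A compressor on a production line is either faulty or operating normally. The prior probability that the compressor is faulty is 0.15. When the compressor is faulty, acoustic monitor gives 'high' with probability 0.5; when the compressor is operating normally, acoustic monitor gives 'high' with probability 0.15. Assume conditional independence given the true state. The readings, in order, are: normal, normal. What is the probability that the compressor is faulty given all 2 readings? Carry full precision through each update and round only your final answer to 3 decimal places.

After 'normal': P(faulty) = 0.5·0.1500 / (0.5·0.1500 + 0.85·0.8500) ≈ 0.0940
After 'normal': P(faulty) = 0.5·0.0940 / (0.5·0.0940 + 0.85·0.9060) ≈ 0.0575

0.058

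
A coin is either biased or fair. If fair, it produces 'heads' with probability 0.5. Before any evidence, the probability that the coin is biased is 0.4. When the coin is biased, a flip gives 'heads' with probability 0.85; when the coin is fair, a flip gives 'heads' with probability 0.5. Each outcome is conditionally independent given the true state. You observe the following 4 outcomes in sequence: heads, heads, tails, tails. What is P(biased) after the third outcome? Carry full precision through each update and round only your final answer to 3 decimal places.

After 'heads': P(biased) = 0.85·0.4000 / (0.85·0.4000 + 0.5·0.6000) ≈ 0.5312
After 'heads': P(biased) = 0.85·0.5312 / (0.85·0.5312 + 0.5·0.4688) ≈ 0.6583
After 'tails': P(biased) = 0.15·0.6583 / (0.15·0.6583 + 0.5·0.3417) ≈ 0.3663

0.366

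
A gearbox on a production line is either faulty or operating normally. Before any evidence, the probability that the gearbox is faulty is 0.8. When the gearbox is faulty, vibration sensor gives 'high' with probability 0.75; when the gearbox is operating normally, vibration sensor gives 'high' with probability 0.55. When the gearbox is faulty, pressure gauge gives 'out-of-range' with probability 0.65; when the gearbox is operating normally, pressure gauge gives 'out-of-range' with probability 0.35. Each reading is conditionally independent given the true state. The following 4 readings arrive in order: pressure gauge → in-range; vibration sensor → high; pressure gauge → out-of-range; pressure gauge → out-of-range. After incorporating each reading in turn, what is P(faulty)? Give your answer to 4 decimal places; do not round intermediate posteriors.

0.9102

After pressure gauge='in-range': P(faulty) = 0.35·0.8000 / (0.35·0.8000 + 0.65·0.2000) ≈ 0.6829
After vibration sensor='high': P(faulty) = 0.75·0.6829 / (0.75·0.6829 + 0.55·0.3171) ≈ 0.7460
After pressure gauge='out-of-range': P(faulty) = 0.65·0.7460 / (0.65·0.7460 + 0.35·0.2540) ≈ 0.8451
After pressure gauge='out-of-range': P(faulty) = 0.65·0.8451 / (0.65·0.8451 + 0.35·0.1549) ≈ 0.9102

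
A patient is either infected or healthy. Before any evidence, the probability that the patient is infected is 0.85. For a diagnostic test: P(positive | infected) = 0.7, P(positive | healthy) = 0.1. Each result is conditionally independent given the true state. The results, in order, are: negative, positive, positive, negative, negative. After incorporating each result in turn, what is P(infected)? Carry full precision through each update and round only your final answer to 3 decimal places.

After 'negative': P(infected) = 0.3·0.8500 / (0.3·0.8500 + 0.9·0.1500) ≈ 0.6538
After 'positive': P(infected) = 0.7·0.6538 / (0.7·0.6538 + 0.1·0.3462) ≈ 0.9297
After 'positive': P(infected) = 0.7·0.9297 / (0.7·0.9297 + 0.1·0.0703) ≈ 0.9893
After 'negative': P(infected) = 0.3·0.9893 / (0.3·0.9893 + 0.9·0.0107) ≈ 0.9686
After 'negative': P(infected) = 0.3·0.9686 / (0.3·0.9686 + 0.9·0.0314) ≈ 0.9114

0.911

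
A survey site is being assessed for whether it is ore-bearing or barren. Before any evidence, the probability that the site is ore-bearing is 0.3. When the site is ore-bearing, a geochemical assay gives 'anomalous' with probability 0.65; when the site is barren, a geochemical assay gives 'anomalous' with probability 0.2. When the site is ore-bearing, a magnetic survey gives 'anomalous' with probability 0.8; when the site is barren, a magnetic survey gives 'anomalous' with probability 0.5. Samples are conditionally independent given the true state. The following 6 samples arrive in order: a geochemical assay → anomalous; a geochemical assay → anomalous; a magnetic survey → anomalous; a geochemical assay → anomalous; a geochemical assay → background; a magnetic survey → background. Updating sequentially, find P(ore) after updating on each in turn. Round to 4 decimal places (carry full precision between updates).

0.8047

After a geochemical assay='anomalous': P(ore) = 0.65·0.3000 / (0.65·0.3000 + 0.2·0.7000) ≈ 0.5821
After a geochemical assay='anomalous': P(ore) = 0.65·0.5821 / (0.65·0.5821 + 0.2·0.4179) ≈ 0.8191
After a magnetic survey='anomalous': P(ore) = 0.8·0.8191 / (0.8·0.8191 + 0.5·0.1809) ≈ 0.8787
After a geochemical assay='anomalous': P(ore) = 0.65·0.8787 / (0.65·0.8787 + 0.2·0.1213) ≈ 0.9592
After a geochemical assay='background': P(ore) = 0.35·0.9592 / (0.35·0.9592 + 0.8·0.0408) ≈ 0.9115
After a magnetic survey='background': P(ore) = 0.2·0.9115 / (0.2·0.9115 + 0.5·0.0885) ≈ 0.8047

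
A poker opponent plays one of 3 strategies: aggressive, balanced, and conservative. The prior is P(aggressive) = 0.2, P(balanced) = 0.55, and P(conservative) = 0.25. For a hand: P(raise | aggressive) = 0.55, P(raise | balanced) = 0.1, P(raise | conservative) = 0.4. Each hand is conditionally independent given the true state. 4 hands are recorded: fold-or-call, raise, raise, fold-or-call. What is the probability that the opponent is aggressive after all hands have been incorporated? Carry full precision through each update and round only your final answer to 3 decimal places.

After 'fold-or-call': normaliser = 0.45·0.2000 + 0.9·0.5500 + 0.6·0.2500; P(aggressive) ≈ 0.1224, P(balanced) ≈ 0.6735, P(conservative) ≈ 0.2041
After 'raise': normaliser = 0.55·0.1224 + 0.1·0.6735 + 0.4·0.2041; P(aggressive) ≈ 0.3113, P(balanced) ≈ 0.3113, P(conservative) ≈ 0.3774
After 'raise': normaliser = 0.55·0.3113 + 0.1·0.3113 + 0.4·0.3774; P(aggressive) ≈ 0.4846, P(balanced) ≈ 0.0881, P(conservative) ≈ 0.4272
After 'fold-or-call': normaliser = 0.45·0.4846 + 0.9·0.0881 + 0.6·0.4272; P(aggressive) ≈ 0.3939, P(balanced) ≈ 0.1432, P(conservative) ≈ 0.4629

0.394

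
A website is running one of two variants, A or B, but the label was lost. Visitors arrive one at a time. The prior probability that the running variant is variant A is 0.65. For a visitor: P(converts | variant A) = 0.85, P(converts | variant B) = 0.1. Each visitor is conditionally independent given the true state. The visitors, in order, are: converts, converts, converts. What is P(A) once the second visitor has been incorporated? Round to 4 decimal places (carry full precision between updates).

0.9926

After 'converts': P(A) = 0.85·0.6500 / (0.85·0.6500 + 0.1·0.3500) ≈ 0.9404
After 'converts': P(A) = 0.85·0.9404 / (0.85·0.9404 + 0.1·0.0596) ≈ 0.9926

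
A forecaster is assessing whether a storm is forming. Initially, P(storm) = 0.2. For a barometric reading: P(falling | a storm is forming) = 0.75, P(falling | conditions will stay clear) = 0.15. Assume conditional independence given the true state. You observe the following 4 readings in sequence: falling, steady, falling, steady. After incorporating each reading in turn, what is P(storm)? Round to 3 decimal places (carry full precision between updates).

After 'falling': P(storm) = 0.75·0.2000 / (0.75·0.2000 + 0.15·0.8000) ≈ 0.5556
After 'steady': P(storm) = 0.25·0.5556 / (0.25·0.5556 + 0.85·0.4444) ≈ 0.2688
After 'falling': P(storm) = 0.75·0.2688 / (0.75·0.2688 + 0.15·0.7312) ≈ 0.6477
After 'steady': P(storm) = 0.25·0.6477 / (0.25·0.6477 + 0.85·0.3523) ≈ 0.3509

0.351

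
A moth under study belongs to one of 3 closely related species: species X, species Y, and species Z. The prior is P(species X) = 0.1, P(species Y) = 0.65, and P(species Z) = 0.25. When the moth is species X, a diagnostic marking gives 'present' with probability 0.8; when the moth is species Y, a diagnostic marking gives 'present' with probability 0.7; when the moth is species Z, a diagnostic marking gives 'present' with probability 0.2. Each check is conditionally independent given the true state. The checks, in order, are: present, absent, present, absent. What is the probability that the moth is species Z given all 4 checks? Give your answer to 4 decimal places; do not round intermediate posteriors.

Each posterior becomes the prior for the next update.
After 'present': normaliser = 0.8·0.1000 + 0.7·0.6500 + 0.2·0.2500; P(species X) ≈ 0.1368, P(species Y) ≈ 0.7778, P(species Z) ≈ 0.0855
After 'absent': normaliser = 0.2·0.1368 + 0.3·0.7778 + 0.8·0.0855; P(species X) ≈ 0.0831, P(species Y) ≈ 0.7091, P(species Z) ≈ 0.2078
After 'present': normaliser = 0.8·0.0831 + 0.7·0.7091 + 0.2·0.2078; P(species X) ≈ 0.1100, P(species Y) ≈ 0.8212, P(species Z) ≈ 0.0688
After 'absent': normaliser = 0.2·0.1100 + 0.3·0.8212 + 0.8·0.0688; P(species X) ≈ 0.0680, P(species Y) ≈ 0.7619, P(species Z) ≈ 0.1701

0.1701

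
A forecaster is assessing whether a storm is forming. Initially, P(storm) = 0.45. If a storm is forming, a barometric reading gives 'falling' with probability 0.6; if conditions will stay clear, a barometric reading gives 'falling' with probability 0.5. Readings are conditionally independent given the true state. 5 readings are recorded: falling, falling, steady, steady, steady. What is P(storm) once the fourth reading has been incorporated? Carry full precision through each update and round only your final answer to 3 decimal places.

After 'falling': P(storm) = 0.6·0.4500 / (0.6·0.4500 + 0.5·0.5500) ≈ 0.4954
After 'falling': P(storm) = 0.6·0.4954 / (0.6·0.4954 + 0.5·0.5046) ≈ 0.5409
After 'steady': P(storm) = 0.4·0.5409 / (0.4·0.5409 + 0.5·0.4591) ≈ 0.4852
After 'steady': P(storm) = 0.4·0.4852 / (0.4·0.4852 + 0.5·0.5148) ≈ 0.4299

0.430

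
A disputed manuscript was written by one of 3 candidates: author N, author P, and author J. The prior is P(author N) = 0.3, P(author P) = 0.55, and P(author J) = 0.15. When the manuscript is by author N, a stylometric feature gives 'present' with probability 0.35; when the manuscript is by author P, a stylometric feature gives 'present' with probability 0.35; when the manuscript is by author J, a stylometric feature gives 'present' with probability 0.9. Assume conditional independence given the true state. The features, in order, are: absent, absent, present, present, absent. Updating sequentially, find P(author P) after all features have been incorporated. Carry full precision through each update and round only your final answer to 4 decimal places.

0.6443

After 'absent': normaliser = 0.65·0.3000 + 0.65·0.5500 + 0.1·0.1500; P(author N) ≈ 0.3436, P(author P) ≈ 0.6300, P(author J) ≈ 0.0264
After 'absent': normaliser = 0.65·0.3436 + 0.65·0.6300 + 0.1·0.0264; P(author N) ≈ 0.3515, P(author P) ≈ 0.6444, P(author J) ≈ 0.0042
After 'present': normaliser = 0.35·0.3515 + 0.35·0.6444 + 0.9·0.0042; P(author N) ≈ 0.3492, P(author P) ≈ 0.6402, P(author J) ≈ 0.0106
After 'present': normaliser = 0.35·0.3492 + 0.35·0.6402 + 0.9·0.0106; P(author N) ≈ 0.3435, P(author P) ≈ 0.6297, P(author J) ≈ 0.0269
After 'absent': normaliser = 0.65·0.3435 + 0.65·0.6297 + 0.1·0.0269; P(author N) ≈ 0.3514, P(author P) ≈ 0.6443, P(author J) ≈ 0.0042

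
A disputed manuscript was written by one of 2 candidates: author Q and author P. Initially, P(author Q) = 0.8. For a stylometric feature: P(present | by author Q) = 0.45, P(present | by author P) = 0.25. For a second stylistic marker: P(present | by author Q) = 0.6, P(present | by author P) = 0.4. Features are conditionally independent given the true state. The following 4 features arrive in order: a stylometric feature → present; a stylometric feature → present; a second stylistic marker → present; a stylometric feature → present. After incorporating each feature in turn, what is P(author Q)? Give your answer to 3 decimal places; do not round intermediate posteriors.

After a stylometric feature='present': P(author Q) = 0.45·0.8000 / (0.45·0.8000 + 0.25·0.2000) ≈ 0.8780
After a stylometric feature='present': P(author Q) = 0.45·0.8780 / (0.45·0.8780 + 0.25·0.1220) ≈ 0.9284
After a second stylistic marker='present': P(author Q) = 0.6·0.9284 / (0.6·0.9284 + 0.4·0.0716) ≈ 0.9511
After a stylometric feature='present': P(author Q) = 0.45·0.9511 / (0.45·0.9511 + 0.25·0.0489) ≈ 0.9722

0.972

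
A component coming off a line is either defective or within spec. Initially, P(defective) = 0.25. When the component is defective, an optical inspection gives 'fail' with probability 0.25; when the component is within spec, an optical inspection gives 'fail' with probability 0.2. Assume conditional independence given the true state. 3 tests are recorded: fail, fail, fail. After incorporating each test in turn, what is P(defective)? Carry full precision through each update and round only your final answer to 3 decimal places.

0.394

After 'fail': P(defective) = 0.25·0.2500 / (0.25·0.2500 + 0.2·0.7500) ≈ 0.2941
After 'fail': P(defective) = 0.25·0.2941 / (0.25·0.2941 + 0.2·0.7059) ≈ 0.3425
After 'fail': P(defective) = 0.25·0.3425 / (0.25·0.3425 + 0.2·0.6575) ≈ 0.3943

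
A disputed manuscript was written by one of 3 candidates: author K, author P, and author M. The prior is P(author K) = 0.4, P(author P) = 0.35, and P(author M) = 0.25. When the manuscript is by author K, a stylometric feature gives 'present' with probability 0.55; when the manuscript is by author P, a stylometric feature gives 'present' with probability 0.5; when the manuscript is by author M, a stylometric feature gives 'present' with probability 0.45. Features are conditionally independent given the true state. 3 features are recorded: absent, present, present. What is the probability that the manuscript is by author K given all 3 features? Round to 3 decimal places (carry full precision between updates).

0.432

After 'absent': normaliser = 0.45·0.4000 + 0.5·0.3500 + 0.55·0.2500; P(author K) ≈ 0.3655, P(author P) ≈ 0.3553, P(author M) ≈ 0.2792
After 'present': normaliser = 0.55·0.3655 + 0.5·0.3553 + 0.45·0.2792; P(author K) ≈ 0.3986, P(author P) ≈ 0.3523, P(author M) ≈ 0.2491
After 'present': normaliser = 0.55·0.3986 + 0.5·0.3523 + 0.45·0.2491; P(author K) ≈ 0.4320, P(author P) ≈ 0.3471, P(author M) ≈ 0.2209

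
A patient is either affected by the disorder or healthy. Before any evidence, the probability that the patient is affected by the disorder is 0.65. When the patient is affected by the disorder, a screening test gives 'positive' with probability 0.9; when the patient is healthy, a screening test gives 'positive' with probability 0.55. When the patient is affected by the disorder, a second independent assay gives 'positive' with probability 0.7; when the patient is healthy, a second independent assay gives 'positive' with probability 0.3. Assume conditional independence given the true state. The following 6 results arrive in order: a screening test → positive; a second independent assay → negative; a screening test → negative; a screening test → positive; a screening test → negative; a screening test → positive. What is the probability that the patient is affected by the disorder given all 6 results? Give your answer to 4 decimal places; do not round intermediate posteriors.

0.1469

After a screening test='positive': P(affected) = 0.9·0.6500 / (0.9·0.6500 + 0.55·0.3500) ≈ 0.7524
After a second independent assay='negative': P(affected) = 0.3·0.7524 / (0.3·0.7524 + 0.7·0.2476) ≈ 0.5657
After a screening test='negative': P(affected) = 0.1·0.5657 / (0.1·0.5657 + 0.45·0.4343) ≈ 0.2245
After a screening test='positive': P(affected) = 0.9·0.2245 / (0.9·0.2245 + 0.55·0.7755) ≈ 0.3214
After a screening test='negative': P(affected) = 0.1·0.3214 / (0.1·0.3214 + 0.45·0.6786) ≈ 0.0952
After a screening test='positive': P(affected) = 0.9·0.0952 / (0.9·0.0952 + 0.55·0.9048) ≈ 0.1469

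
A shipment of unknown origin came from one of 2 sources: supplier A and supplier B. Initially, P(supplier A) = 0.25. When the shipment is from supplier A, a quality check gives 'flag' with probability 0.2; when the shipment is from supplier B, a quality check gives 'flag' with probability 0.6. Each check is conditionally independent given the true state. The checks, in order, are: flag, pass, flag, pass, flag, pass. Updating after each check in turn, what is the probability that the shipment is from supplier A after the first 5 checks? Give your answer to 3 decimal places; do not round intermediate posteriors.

After 'flag': P(supplier A) = 0.2·0.2500 / (0.2·0.2500 + 0.6·0.7500) ≈ 0.1000
After 'pass': P(supplier A) = 0.8·0.1000 / (0.8·0.1000 + 0.4·0.9000) ≈ 0.1818
After 'flag': P(supplier A) = 0.2·0.1818 / (0.2·0.1818 + 0.6·0.8182) ≈ 0.0690
After 'pass': P(supplier A) = 0.8·0.0690 / (0.8·0.0690 + 0.4·0.9310) ≈ 0.1290
After 'flag': P(supplier A) = 0.2·0.1290 / (0.2·0.1290 + 0.6·0.8710) ≈ 0.0471

0.047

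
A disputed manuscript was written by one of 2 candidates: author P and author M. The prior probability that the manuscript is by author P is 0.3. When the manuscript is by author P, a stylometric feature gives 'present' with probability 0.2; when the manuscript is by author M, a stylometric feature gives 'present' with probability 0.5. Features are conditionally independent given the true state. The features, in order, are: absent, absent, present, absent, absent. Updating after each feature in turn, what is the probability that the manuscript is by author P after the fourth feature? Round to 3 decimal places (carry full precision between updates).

After 'absent': P(author P) = 0.8·0.3000 / (0.8·0.3000 + 0.5·0.7000) ≈ 0.4068
After 'absent': P(author P) = 0.8·0.4068 / (0.8·0.4068 + 0.5·0.5932) ≈ 0.5232
After 'present': P(author P) = 0.2·0.5232 / (0.2·0.5232 + 0.5·0.4768) ≈ 0.3050
After 'absent': P(author P) = 0.8·0.3050 / (0.8·0.3050 + 0.5·0.6950) ≈ 0.4125

0.413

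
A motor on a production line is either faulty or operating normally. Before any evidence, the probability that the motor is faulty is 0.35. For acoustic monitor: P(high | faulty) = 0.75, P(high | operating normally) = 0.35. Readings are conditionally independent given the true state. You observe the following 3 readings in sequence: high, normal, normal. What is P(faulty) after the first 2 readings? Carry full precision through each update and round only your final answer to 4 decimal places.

After 'high': P(faulty) = 0.75·0.3500 / (0.75·0.3500 + 0.35·0.6500) ≈ 0.5357
After 'normal': P(faulty) = 0.25·0.5357 / (0.25·0.5357 + 0.65·0.4643) ≈ 0.3074

0.3074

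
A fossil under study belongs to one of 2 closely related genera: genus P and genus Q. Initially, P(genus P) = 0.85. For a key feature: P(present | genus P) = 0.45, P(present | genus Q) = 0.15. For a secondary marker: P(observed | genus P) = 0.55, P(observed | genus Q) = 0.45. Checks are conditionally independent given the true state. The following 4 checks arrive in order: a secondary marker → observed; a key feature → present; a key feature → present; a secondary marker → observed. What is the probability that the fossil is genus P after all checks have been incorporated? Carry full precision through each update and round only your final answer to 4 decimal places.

0.9870

After a secondary marker='observed': P(genus P) = 0.55·0.8500 / (0.55·0.8500 + 0.45·0.1500) ≈ 0.8738
After a key feature='present': P(genus P) = 0.45·0.8738 / (0.45·0.8738 + 0.15·0.1262) ≈ 0.9541
After a key feature='present': P(genus P) = 0.45·0.9541 / (0.45·0.9541 + 0.15·0.0459) ≈ 0.9842
After a secondary marker='observed': P(genus P) = 0.55·0.9842 / (0.55·0.9842 + 0.45·0.0158) ≈ 0.9870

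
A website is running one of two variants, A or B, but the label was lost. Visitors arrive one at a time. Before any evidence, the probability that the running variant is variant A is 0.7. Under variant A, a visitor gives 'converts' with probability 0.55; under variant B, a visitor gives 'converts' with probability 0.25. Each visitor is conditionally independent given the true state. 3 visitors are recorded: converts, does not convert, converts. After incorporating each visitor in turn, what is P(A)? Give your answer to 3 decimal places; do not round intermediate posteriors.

0.871

After 'converts': P(A) = 0.55·0.7000 / (0.55·0.7000 + 0.25·0.3000) ≈ 0.8370
After 'does not convert': P(A) = 0.45·0.8370 / (0.45·0.8370 + 0.75·0.1630) ≈ 0.7549
After 'converts': P(A) = 0.55·0.7549 / (0.55·0.7549 + 0.25·0.2451) ≈ 0.8714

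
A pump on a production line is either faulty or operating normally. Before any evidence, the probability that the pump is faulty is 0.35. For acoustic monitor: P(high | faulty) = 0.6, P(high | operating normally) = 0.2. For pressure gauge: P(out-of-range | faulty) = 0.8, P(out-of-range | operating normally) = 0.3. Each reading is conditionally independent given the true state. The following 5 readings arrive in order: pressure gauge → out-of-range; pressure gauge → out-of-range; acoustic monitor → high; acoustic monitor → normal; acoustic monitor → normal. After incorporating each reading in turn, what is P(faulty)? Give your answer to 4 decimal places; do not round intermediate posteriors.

0.7417

After pressure gauge='out-of-range': P(faulty) = 0.8·0.3500 / (0.8·0.3500 + 0.3·0.6500) ≈ 0.5895
After pressure gauge='out-of-range': P(faulty) = 0.8·0.5895 / (0.8·0.5895 + 0.3·0.4105) ≈ 0.7929
After acoustic monitor='high': P(faulty) = 0.6·0.7929 / (0.6·0.7929 + 0.2·0.2071) ≈ 0.9199
After acoustic monitor='normal': P(faulty) = 0.4·0.9199 / (0.4·0.9199 + 0.8·0.0801) ≈ 0.8517
After acoustic monitor='normal': P(faulty) = 0.4·0.8517 / (0.4·0.8517 + 0.8·0.1483) ≈ 0.7417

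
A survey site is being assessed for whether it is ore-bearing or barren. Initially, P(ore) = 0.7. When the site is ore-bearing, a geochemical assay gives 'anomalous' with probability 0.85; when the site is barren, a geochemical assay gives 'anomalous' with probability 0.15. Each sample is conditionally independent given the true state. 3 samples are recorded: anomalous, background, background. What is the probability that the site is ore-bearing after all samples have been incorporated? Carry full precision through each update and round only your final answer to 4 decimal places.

0.2917

Apply Bayes' rule sequentially, carrying P(ore) forward.
After 'anomalous': P(ore) = 0.85·0.7000 / (0.85·0.7000 + 0.15·0.3000) ≈ 0.9297
After 'background': P(ore) = 0.15·0.9297 / (0.15·0.9297 + 0.85·0.0703) ≈ 0.7000
After 'background': P(ore) = 0.15·0.7000 / (0.15·0.7000 + 0.85·0.3000) ≈ 0.2917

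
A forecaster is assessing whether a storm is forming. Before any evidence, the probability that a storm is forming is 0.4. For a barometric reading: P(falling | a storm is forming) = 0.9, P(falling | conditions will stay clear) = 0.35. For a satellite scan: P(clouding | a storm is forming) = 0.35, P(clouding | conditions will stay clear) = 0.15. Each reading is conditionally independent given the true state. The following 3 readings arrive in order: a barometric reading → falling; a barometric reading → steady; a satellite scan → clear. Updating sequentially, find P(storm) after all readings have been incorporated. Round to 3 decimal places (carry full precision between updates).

After a barometric reading='falling': P(storm) = 0.9·0.4000 / (0.9·0.4000 + 0.35·0.6000) ≈ 0.6316
After a barometric reading='steady': P(storm) = 0.1·0.6316 / (0.1·0.6316 + 0.65·0.3684) ≈ 0.2087
After a satellite scan='clear': P(storm) = 0.65·0.2087 / (0.65·0.2087 + 0.85·0.7913) ≈ 0.1678

0.168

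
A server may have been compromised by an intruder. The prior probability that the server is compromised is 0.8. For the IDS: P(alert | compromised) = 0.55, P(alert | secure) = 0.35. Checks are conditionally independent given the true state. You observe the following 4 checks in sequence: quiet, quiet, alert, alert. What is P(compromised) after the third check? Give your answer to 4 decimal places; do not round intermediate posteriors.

After 'quiet': P(compromised) = 0.45·0.8000 / (0.45·0.8000 + 0.65·0.2000) ≈ 0.7347
After 'quiet': P(compromised) = 0.45·0.7347 / (0.45·0.7347 + 0.65·0.2653) ≈ 0.6572
After 'alert': P(compromised) = 0.55·0.6572 / (0.55·0.6572 + 0.35·0.3428) ≈ 0.7508

0.7508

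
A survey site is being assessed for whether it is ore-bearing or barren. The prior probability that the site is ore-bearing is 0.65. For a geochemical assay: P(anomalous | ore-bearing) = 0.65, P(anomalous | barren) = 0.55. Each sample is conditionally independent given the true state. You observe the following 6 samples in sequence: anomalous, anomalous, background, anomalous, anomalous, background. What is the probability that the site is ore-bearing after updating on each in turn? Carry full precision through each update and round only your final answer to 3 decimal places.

After 'anomalous': P(ore) = 0.65·0.6500 / (0.65·0.6500 + 0.55·0.3500) ≈ 0.6870
After 'anomalous': P(ore) = 0.65·0.6870 / (0.65·0.6870 + 0.55·0.3130) ≈ 0.7217
After 'background': P(ore) = 0.35·0.7217 / (0.35·0.7217 + 0.45·0.2783) ≈ 0.6686
After 'anomalous': P(ore) = 0.65·0.6686 / (0.65·0.6686 + 0.55·0.3314) ≈ 0.7045
After 'anomalous': P(ore) = 0.65·0.7045 / (0.65·0.7045 + 0.55·0.2955) ≈ 0.7381
After 'background': P(ore) = 0.35·0.7381 / (0.35·0.7381 + 0.45·0.2619) ≈ 0.6867

0.687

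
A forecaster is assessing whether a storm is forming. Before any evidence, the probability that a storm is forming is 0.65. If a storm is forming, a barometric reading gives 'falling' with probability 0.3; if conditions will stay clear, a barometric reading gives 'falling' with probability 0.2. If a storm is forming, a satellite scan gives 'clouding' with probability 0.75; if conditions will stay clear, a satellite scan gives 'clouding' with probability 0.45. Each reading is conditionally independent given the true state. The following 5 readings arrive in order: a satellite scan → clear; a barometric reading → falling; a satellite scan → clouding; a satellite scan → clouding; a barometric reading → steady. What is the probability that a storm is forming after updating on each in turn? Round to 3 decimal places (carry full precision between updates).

Each posterior becomes the prior for the next update.
After a satellite scan='clear': P(storm) = 0.25·0.6500 / (0.25·0.6500 + 0.55·0.3500) ≈ 0.4577
After a barometric reading='falling': P(storm) = 0.3·0.4577 / (0.3·0.4577 + 0.2·0.5423) ≈ 0.5587
After a satellite scan='clouding': P(storm) = 0.75·0.5587 / (0.75·0.5587 + 0.45·0.4413) ≈ 0.6785
After a satellite scan='clouding': P(storm) = 0.75·0.6785 / (0.75·0.6785 + 0.45·0.3215) ≈ 0.7786
After a barometric reading='steady': P(storm) = 0.7·0.7786 / (0.7·0.7786 + 0.8·0.2214) ≈ 0.7548

0.755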